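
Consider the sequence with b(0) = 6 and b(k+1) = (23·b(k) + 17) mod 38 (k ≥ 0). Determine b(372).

0

We have b(0) = 6,  b(1) = 3,  b(2) = 10,  b(3) = 19,  b(4) = 36,  b(5) = 9,  b(6) = 34,  b(7) = 1,  b(8) = 2,  b(9) = 25,  b(10) = 22,  b(11) = 29,  b(12) = 0,  b(13) = 17,  b(14) = 28,  b(15) = 15,  b(16) = 20,  b(17) = 21,  b(18) = 6.
Since b(18) = b(0) = 6, the sequence is periodic with period 18.
(372 - 0) mod 18 = 12, so b(372) = b(12) = 0.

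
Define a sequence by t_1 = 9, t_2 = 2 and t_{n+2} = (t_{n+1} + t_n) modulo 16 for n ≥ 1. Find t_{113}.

We have t_1 = 9, t_2 = 2, t_3 = 11, t_4 = 13, t_5 = 8, t_6 = 5, t_7 = 13, t_8 = 2, t_9 = 15, t_{10} = 1, t_{11} = 0, t_{12} = 1, t_{13} = 1, t_{14} = 2, t_{15} = 3, t_{16} = 5, t_{17} = 8, t_{18} = 13, t_{19} = 5, t_{20} = 2, t_{21} = 7, t_{22} = 9, t_{23} = 0, t_{24} = 9, t_{25} = 9, t_{26} = 2.
Since (t_{25}, t_{26}) = (t_1, t_2) = (9, 2) (two consecutive terms determine the rest), the sequence is periodic with period 24.
So t_{113} = t_{1 + ((113-1) mod 24)} = t_{17} = 8.

8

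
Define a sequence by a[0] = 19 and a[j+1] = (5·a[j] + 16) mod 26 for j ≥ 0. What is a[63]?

Listing terms: a[0] = 19, a[1] = 7, a[2] = 25, a[3] = 11, a[4] = 19.
The sequence repeats with period 4.
(63 - 0) mod 4 = 3, so a[63] = a[3] = 11.

11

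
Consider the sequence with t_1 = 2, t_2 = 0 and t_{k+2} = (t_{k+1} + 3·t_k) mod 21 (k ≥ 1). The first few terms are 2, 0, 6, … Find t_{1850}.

0

Listing terms: t_1 = 2; t_2 = 0; t_3 = 6; t_4 = 6; t_5 = 3; t_6 = 0; t_7 = 9; t_8 = 9; t_9 = 15; t_{10} = 0; t_{11} = 3; t_{12} = 3; t_{13} = 12; t_{14} = 0; t_{15} = 15; t_{16} = 15; t_{17} = 18; t_{18} = 0; t_{19} = 12; t_{20} = 12; t_{21} = 6; t_{22} = 0; t_{23} = 18; t_{24} = 18; t_{25} = 9; t_{26} = 0; t_{27} = 6.
Since (t_{26}, t_{27}) = (t_2, t_3) = (0, 6) (two consecutive terms determine the rest), the sequence is eventually periodic: after a pre-period of length 1 it cycles with period 24.
For k ≥ 2, t_k depends only on (k - 2) mod 24. (1850 - 2) mod 24 = 0, so t_{1850} = t_2 = 0.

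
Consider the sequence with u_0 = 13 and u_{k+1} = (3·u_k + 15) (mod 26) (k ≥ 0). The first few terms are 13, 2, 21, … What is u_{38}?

21

Listing terms: u_0 = 13; u_1 = 2; u_2 = 21; u_3 = 0; u_4 = 15; u_5 = 8; u_6 = 13.
Since u_6 = u_0 = 13, the sequence is periodic with period 6.
(38 - 0) mod 6 = 2, so u_{38} = u_2 = 21.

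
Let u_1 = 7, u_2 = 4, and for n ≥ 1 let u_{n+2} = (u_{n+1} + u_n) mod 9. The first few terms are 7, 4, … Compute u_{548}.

0

We have u_1 = 7; u_2 = 4; u_3 = 2; u_4 = 6; u_5 = 8; u_6 = 5; u_7 = 4; u_8 = 0; u_9 = 4; u_{10} = 4; u_{11} = 8; u_{12} = 3; u_{13} = 2; u_{14} = 5; u_{15} = 7; u_{16} = 3; u_{17} = 1; u_{18} = 4; u_{19} = 5; u_{20} = 0; u_{21} = 5; u_{22} = 5; u_{23} = 1; u_{24} = 6; u_{25} = 7; u_{26} = 4.
The sequence repeats with period 24.
(548 - 1) mod 24 = 19, so u_{548} = u_{20} = 0.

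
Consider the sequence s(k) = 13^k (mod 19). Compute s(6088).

4

Computing terms: s(1) = 13,  s(2) = 17,  s(3) = 12,  s(4) = 4,  s(5) = 14,  s(6) = 11,  s(7) = 10,  s(8) = 16,  s(9) = 18,  s(10) = 6,  s(11) = 2,  s(12) = 7,  s(13) = 15,  s(14) = 5,  s(15) = 8,  s(16) = 9,  s(17) = 3,  s(18) = 1,  s(19) = 13.
Since s(19) = s(1) = 13, the sequence is periodic with period 18.
(6088 - 1) mod 18 = 3, so s(6088) = s(4) = 4.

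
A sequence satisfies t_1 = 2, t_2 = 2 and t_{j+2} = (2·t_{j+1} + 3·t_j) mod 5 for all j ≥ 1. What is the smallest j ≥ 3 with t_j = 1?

4

t_1 = 2,  t_2 = 2,  t_3 = 0,  t_4 = 1,  t_5 = 2,  t_6 = 2.
The sequence repeats with period 4.
The value 1 first appears (with j ≥ 3) at t_4.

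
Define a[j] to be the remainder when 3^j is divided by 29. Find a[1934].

9

Computing terms: a[0] = 1,  a[1] = 3,  a[2] = 9,  a[3] = 27,  a[4] = 23,  a[5] = 11,  a[6] = 4,  a[7] = 12,  a[8] = 7,  a[9] = 21,  a[10] = 5,  a[11] = 15,  a[12] = 16,  a[13] = 19,  a[14] = 28,  a[15] = 26,  a[16] = 20,  a[17] = 2,  a[18] = 6,  a[19] = 18,  a[20] = 25,  a[21] = 17,  a[22] = 22,  a[23] = 8,  a[24] = 24,  a[25] = 14,  a[26] = 13,  a[27] = 10,  a[28] = 1.
Since a[28] = a[0] = 1, the sequence is periodic with period 28.
(1934 - 0) mod 28 = 2, so a[1934] = a[2] = 9.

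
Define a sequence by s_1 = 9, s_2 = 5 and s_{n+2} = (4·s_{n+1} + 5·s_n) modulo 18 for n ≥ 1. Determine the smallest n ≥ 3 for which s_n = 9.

10

Computing terms: s_1 = 9, s_2 = 5, s_3 = 11, s_4 = 15, s_5 = 7, s_6 = 13, s_7 = 15, s_8 = 17, s_9 = 17, s_{10} = 9, s_{11} = 13, s_{12} = 7, s_{13} = 3, s_{14} = 11, s_{15} = 5, s_{16} = 3, s_{17} = 1, s_{18} = 1, s_{19} = 9, s_{20} = 5.
Since (s_{19}, s_{20}) = (s_1, s_2) = (9, 5) (two consecutive terms determine the rest), the sequence is periodic with period 18.
The value 9 first appears (with n ≥ 3) at s_{10}.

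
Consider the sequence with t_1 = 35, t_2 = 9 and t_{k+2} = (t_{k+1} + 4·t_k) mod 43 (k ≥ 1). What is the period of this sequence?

42

Computing terms: t_1 = 35; t_2 = 9; t_3 = 20; t_4 = 13; t_5 = 7; t_6 = 16; t_7 = 1; t_8 = 22; t_9 = 26; t_{10} = 28; t_{11} = 3; t_{12} = 29; t_{13} = 41; t_{14} = 28; t_{15} = 20; t_{16} = 3; t_{17} = 40; t_{18} = 9; t_{19} = 40; t_{20} = 33; t_{21} = 21; t_{22} = 24; t_{23} = 22; t_{24} = 32; t_{25} = 34; t_{26} = 33; t_{27} = 40; t_{28} = 0; t_{29} = 31; t_{30} = 31; t_{31} = 26; t_{32} = 21; t_{33} = 39; t_{34} = 37; t_{35} = 21; t_{36} = 40; t_{37} = 38; t_{38} = 26; t_{39} = 6; t_{40} = 24; t_{41} = 5; t_{42} = 15; t_{43} = 35; t_{44} = 9.
Since (t_{43}, t_{44}) = (t_1, t_2) = (35, 9) (two consecutive terms determine the rest), the sequence is periodic with period 42.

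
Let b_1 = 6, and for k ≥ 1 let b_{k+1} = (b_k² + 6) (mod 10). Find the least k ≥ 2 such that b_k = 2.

2

We have b_1 = 6,  b_2 = 2,  b_3 = 0,  b_4 = 6.
Since b_4 = b_1 = 6, the sequence is periodic with period 3.
The value 2 first appears (with k ≥ 2) at b_2.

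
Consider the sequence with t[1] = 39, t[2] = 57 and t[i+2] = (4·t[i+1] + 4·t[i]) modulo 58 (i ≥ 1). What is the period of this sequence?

35

Computing terms: t[1] = 39, t[2] = 57, t[3] = 36, t[4] = 24, t[5] = 8, t[6] = 12, t[7] = 22, t[8] = 20, t[9] = 52, t[10] = 56, t[11] = 26, t[12] = 38, t[13] = 24, t[14] = 16, t[15] = 44, t[16] = 8, t[17] = 34, t[18] = 52, t[19] = 54, t[20] = 18, t[21] = 56, t[22] = 6, t[23] = 16, t[24] = 30, t[25] = 10, t[26] = 44, t[27] = 42, t[28] = 54, t[29] = 36, t[30] = 12, t[31] = 18, t[32] = 4, t[33] = 30, t[34] = 20, t[35] = 26, t[36] = 10, t[37] = 28, t[38] = 36, t[39] = 24.
Since (t[38], t[39]) = (t[3], t[4]) = (36, 24) (two consecutive terms determine the rest), the sequence is eventually periodic: after a pre-period of length 2 it cycles with period 35.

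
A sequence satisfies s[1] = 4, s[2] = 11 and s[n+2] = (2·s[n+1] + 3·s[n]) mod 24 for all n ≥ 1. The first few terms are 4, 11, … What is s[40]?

17

Computing terms: s[1] = 4; s[2] = 11; s[3] = 10; s[4] = 5; s[5] = 16; s[6] = 23; s[7] = 22; s[8] = 17; s[9] = 4; s[10] = 11.
The sequence repeats with period 8.
So s[40] = s[1 + ((40-1) mod 8)] = s[8] = 17.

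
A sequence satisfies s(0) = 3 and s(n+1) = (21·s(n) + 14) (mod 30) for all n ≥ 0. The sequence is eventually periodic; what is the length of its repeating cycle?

5

Listing terms: s(0) = 3, s(1) = 17, s(2) = 11, s(3) = 5, s(4) = 29, s(5) = 23, s(6) = 17.
Since s(6) = s(1) = 17, the sequence is eventually periodic: after a pre-period of length 1 it cycles with period 5.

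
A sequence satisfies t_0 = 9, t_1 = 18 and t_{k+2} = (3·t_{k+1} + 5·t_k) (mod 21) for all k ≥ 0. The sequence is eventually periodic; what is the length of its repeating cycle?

Computing terms: t_0 = 9, t_1 = 18, t_2 = 15, t_3 = 9, t_4 = 18.
Since (t_3, t_4) = (t_0, t_1) = (9, 18) (two consecutive terms determine the rest), the sequence is periodic with period 3.

3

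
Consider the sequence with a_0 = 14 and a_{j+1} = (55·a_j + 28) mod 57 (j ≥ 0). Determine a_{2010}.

29

We have a_0 = 14, a_1 = 0, a_2 = 28, a_3 = 29, a_4 = 27, a_5 = 31, a_6 = 23, a_7 = 39, a_8 = 7, a_9 = 14.
The sequence repeats with period 9.
So a_{2010} = a_{0 + ((2010-0) mod 9)} = a_3 = 29.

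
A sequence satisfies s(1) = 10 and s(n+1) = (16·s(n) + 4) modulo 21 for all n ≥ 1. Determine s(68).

s(1) = 10; s(2) = 17; s(3) = 3; s(4) = 10.
Since s(4) = s(1) = 10, the sequence is periodic with period 3.
So s(68) = s(1 + ((68-1) mod 3)) = s(2) = 17.

17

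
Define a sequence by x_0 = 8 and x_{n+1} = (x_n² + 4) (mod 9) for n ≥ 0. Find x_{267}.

Listing terms: x_0 = 8; x_1 = 5; x_2 = 2; x_3 = 8.
The sequence repeats with period 3.
So x_{267} = x_{0 + ((267-0) mod 3)} = x_0 = 8.

8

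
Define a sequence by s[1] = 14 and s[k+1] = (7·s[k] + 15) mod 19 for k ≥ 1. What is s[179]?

s[1] = 14; s[2] = 18; s[3] = 8; s[4] = 14.
The sequence repeats with period 3.
So s[179] = s[1 + ((179-1) mod 3)] = s[2] = 18.

18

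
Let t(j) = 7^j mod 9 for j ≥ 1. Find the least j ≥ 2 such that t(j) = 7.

4

Listing terms: t(1) = 7; t(2) = 4; t(3) = 1; t(4) = 7.
The sequence repeats with period 3.
The value 7 next appears (with j ≥ 2) at t(4).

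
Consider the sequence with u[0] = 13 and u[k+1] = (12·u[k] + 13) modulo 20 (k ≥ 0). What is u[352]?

13

We have u[0] = 13,  u[1] = 9,  u[2] = 1,  u[3] = 5,  u[4] = 13.
Since u[4] = u[0] = 13, the sequence is periodic with period 4.
So u[352] = u[0 + ((352-0) mod 4)] = u[0] = 13.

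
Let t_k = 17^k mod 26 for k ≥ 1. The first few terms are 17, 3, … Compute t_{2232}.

1

t_1 = 17,  t_2 = 3,  t_3 = 25,  t_4 = 9,  t_5 = 23,  t_6 = 1,  t_7 = 17.
Since t_7 = t_1 = 17, the sequence is periodic with period 6.
So t_{2232} = t_{1 + ((2232-1) mod 6)} = t_6 = 1.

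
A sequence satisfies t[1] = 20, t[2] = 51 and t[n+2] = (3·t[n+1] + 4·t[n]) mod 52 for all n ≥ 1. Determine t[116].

t[1] = 20,  t[2] = 51,  t[3] = 25,  t[4] = 19,  t[5] = 1,  t[6] = 27,  t[7] = 33,  t[8] = 51,  t[9] = 25.
Since (t[8], t[9]) = (t[2], t[3]) = (51, 25) (two consecutive terms determine the rest), the sequence is eventually periodic: after a pre-period of length 1 it cycles with period 6.
For n ≥ 2, t[n] depends only on (n - 2) mod 6. (116 - 2) mod 6 = 0, so t[116] = t[2] = 51.

51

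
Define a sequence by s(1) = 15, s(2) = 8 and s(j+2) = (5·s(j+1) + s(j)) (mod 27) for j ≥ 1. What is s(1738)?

s(1) = 15; s(2) = 8; s(3) = 1; s(4) = 13; s(5) = 12; s(6) = 19; s(7) = 26; s(8) = 14; s(9) = 15; s(10) = 8.
Since (s(9), s(10)) = (s(1), s(2)) = (15, 8) (two consecutive terms determine the rest), the sequence is periodic with period 8.
(1738 - 1) mod 8 = 1, so s(1738) = s(2) = 8.

8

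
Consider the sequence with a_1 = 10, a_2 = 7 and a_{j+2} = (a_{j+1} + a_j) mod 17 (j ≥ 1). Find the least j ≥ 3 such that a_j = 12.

27

Listing terms: a_1 = 10,  a_2 = 7,  a_3 = 0,  a_4 = 7,  a_5 = 7,  a_6 = 14,  a_7 = 4,  a_8 = 1,  a_9 = 5,  a_{10} = 6,  a_{11} = 11,  a_{12} = 0,  a_{13} = 11,  a_{14} = 11,  a_{15} = 5,  a_{16} = 16,  a_{17} = 4,  a_{18} = 3,  a_{19} = 7,  a_{20} = 10,  a_{21} = 0,  a_{22} = 10,  a_{23} = 10,  a_{24} = 3,  a_{25} = 13,  a_{26} = 16,  a_{27} = 12,  a_{28} = 11,  a_{29} = 6,  a_{30} = 0,  a_{31} = 6,  a_{32} = 6,  a_{33} = 12,  a_{34} = 1,  a_{35} = 13,  a_{36} = 14,  a_{37} = 10,  a_{38} = 7.
Since (a_{37}, a_{38}) = (a_1, a_2) = (10, 7) (two consecutive terms determine the rest), the sequence is periodic with period 36.
The value 12 first appears (with j ≥ 3) at a_{27}.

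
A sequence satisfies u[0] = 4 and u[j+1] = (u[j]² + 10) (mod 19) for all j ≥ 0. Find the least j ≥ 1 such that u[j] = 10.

We have u[0] = 4,  u[1] = 7,  u[2] = 2,  u[3] = 14,  u[4] = 16,  u[5] = 0,  u[6] = 10,  u[7] = 15,  u[8] = 7.
Since u[8] = u[1] = 7, the sequence is eventually periodic: after a pre-period of length 1 it cycles with period 7.
The value 10 first appears (with j ≥ 1) at u[6].

6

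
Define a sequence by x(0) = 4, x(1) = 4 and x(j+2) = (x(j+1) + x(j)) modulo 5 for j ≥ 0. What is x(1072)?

2

We have x(0) = 4; x(1) = 4; x(2) = 3; x(3) = 2; x(4) = 0; x(5) = 2; x(6) = 2; x(7) = 4; x(8) = 1; x(9) = 0; x(10) = 1; x(11) = 1; x(12) = 2; x(13) = 3; x(14) = 0; x(15) = 3; x(16) = 3; x(17) = 1; x(18) = 4; x(19) = 0; x(20) = 4; x(21) = 4.
The sequence repeats with period 20.
So x(1072) = x(0 + ((1072-0) mod 20)) = x(12) = 2.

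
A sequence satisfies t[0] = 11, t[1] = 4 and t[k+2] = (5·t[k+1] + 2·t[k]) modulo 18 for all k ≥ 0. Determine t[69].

Listing terms: t[0] = 11,  t[1] = 4,  t[2] = 6,  t[3] = 2,  t[4] = 4,  t[5] = 6.
Since (t[4], t[5]) = (t[1], t[2]) = (4, 6) (two consecutive terms determine the rest), the sequence is eventually periodic: after a pre-period of length 1 it cycles with period 3.
For k ≥ 1, t[k] depends only on (k - 1) mod 3. (69 - 1) mod 3 = 2, so t[69] = t[3] = 2.

2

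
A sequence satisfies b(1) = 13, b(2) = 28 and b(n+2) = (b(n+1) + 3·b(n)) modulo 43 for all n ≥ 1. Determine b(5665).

We have b(1) = 13,  b(2) = 28,  b(3) = 24,  b(4) = 22,  b(5) = 8,  b(6) = 31,  b(7) = 12,  b(8) = 19,  b(9) = 12,  b(10) = 26,  b(11) = 19,  b(12) = 11,  b(13) = 25,  b(14) = 15,  b(15) = 4,  b(16) = 6,  b(17) = 18,  b(18) = 36,  b(19) = 4,  b(20) = 26,  b(21) = 38,  b(22) = 30,  b(23) = 15,  b(24) = 19,  b(25) = 21,  b(26) = 35,  b(27) = 12,  b(28) = 31,  b(29) = 24,  b(30) = 31,  b(31) = 17,  b(32) = 24,  b(33) = 32,  b(34) = 18,  b(35) = 28,  b(36) = 39,  b(37) = 37,  b(38) = 25,  b(39) = 7,  b(40) = 39,  b(41) = 17,  b(42) = 5,  b(43) = 13,  b(44) = 28.
Since (b(43), b(44)) = (b(1), b(2)) = (13, 28) (two consecutive terms determine the rest), the sequence is periodic with period 42.
So b(5665) = b(1 + ((5665-1) mod 42)) = b(37) = 37.

37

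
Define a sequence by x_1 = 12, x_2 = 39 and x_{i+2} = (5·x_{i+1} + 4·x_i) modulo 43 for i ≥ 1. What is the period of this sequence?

14

x_1 = 12, x_2 = 39, x_3 = 28, x_4 = 38, x_5 = 1, x_6 = 28, x_7 = 15, x_8 = 15, x_9 = 6, x_{10} = 4, x_{11} = 1, x_{12} = 21, x_{13} = 23, x_{14} = 27, x_{15} = 12, x_{16} = 39.
The sequence repeats with period 14.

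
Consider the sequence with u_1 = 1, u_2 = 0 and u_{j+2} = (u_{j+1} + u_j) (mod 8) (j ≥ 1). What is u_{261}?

5

u_1 = 1; u_2 = 0; u_3 = 1; u_4 = 1; u_5 = 2; u_6 = 3; u_7 = 5; u_8 = 0; u_9 = 5; u_{10} = 5; u_{11} = 2; u_{12} = 7; u_{13} = 1; u_{14} = 0.
The sequence repeats with period 12.
So u_{261} = u_{1 + ((261-1) mod 12)} = u_9 = 5.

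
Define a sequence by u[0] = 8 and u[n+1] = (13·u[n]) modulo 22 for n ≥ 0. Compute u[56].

Listing terms: u[0] = 8; u[1] = 16; u[2] = 10; u[3] = 20; u[4] = 18; u[5] = 14; u[6] = 6; u[7] = 12; u[8] = 2; u[9] = 4; u[10] = 8.
The sequence repeats with period 10.
So u[56] = u[0 + ((56-0) mod 10)] = u[6] = 6.

6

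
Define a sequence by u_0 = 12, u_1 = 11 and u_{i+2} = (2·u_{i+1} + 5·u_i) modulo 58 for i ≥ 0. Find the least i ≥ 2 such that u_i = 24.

Computing terms: u_0 = 12,  u_1 = 11,  u_2 = 24,  u_3 = 45,  u_4 = 36,  u_5 = 7,  u_6 = 20,  u_7 = 17,  u_8 = 18,  u_9 = 5,  u_{10} = 42,  u_{11} = 51,  u_{12} = 22,  u_{13} = 9,  u_{14} = 12,  u_{15} = 11.
The sequence repeats with period 14.
The value 24 first appears (with i ≥ 2) at u_2.

2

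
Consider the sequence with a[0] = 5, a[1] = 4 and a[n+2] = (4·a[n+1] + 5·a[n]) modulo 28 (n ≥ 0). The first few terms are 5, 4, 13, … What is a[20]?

13

Computing terms: a[0] = 5, a[1] = 4, a[2] = 13, a[3] = 16, a[4] = 17, a[5] = 8, a[6] = 5, a[7] = 4.
Since (a[6], a[7]) = (a[0], a[1]) = (5, 4) (two consecutive terms determine the rest), the sequence is periodic with period 6.
So a[20] = a[0 + ((20-0) mod 6)] = a[2] = 13.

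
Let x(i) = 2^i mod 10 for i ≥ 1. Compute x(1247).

8

We have x(1) = 2; x(2) = 4; x(3) = 8; x(4) = 6; x(5) = 2.
The sequence repeats with period 4.
(1247 - 1) mod 4 = 2, so x(1247) = x(3) = 8.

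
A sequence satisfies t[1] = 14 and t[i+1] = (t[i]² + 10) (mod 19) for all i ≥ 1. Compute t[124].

15

t[1] = 14, t[2] = 16, t[3] = 0, t[4] = 10, t[5] = 15, t[6] = 7, t[7] = 2, t[8] = 14.
The sequence repeats with period 7.
(124 - 1) mod 7 = 4, so t[124] = t[5] = 15.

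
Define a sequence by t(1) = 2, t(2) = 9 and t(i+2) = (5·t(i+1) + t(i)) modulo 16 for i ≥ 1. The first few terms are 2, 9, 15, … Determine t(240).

Computing terms: t(1) = 2,  t(2) = 9,  t(3) = 15,  t(4) = 4,  t(5) = 3,  t(6) = 3,  t(7) = 2,  t(8) = 13,  t(9) = 3,  t(10) = 12,  t(11) = 15,  t(12) = 7,  t(13) = 2,  t(14) = 1,  t(15) = 7,  t(16) = 4,  t(17) = 11,  t(18) = 11,  t(19) = 2,  t(20) = 5,  t(21) = 11,  t(22) = 12,  t(23) = 7,  t(24) = 15,  t(25) = 2,  t(26) = 9.
The sequence repeats with period 24.
(240 - 1) mod 24 = 23, so t(240) = t(24) = 15.

15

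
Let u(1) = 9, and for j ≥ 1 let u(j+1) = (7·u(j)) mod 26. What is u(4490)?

11

Listing terms: u(1) = 9, u(2) = 11, u(3) = 25, u(4) = 19, u(5) = 3, u(6) = 21, u(7) = 17, u(8) = 15, u(9) = 1, u(10) = 7, u(11) = 23, u(12) = 5, u(13) = 9.
The sequence repeats with period 12.
So u(4490) = u(1 + ((4490-1) mod 12)) = u(2) = 11.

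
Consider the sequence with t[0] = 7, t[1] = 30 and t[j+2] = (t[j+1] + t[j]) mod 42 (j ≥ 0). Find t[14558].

Listing terms: t[0] = 7,  t[1] = 30,  t[2] = 37,  t[3] = 25,  t[4] = 20,  t[5] = 3,  t[6] = 23,  t[7] = 26,  t[8] = 7,  t[9] = 33,  t[10] = 40,  t[11] = 31,  t[12] = 29,  t[13] = 18,  t[14] = 5,  t[15] = 23,  t[16] = 28,  t[17] = 9,  t[18] = 37,  t[19] = 4,  t[20] = 41,  t[21] = 3,  t[22] = 2,  t[23] = 5,  t[24] = 7,  t[25] = 12,  t[26] = 19,  t[27] = 31,  t[28] = 8,  t[29] = 39,  t[30] = 5,  t[31] = 2,  t[32] = 7,  t[33] = 9,  t[34] = 16,  t[35] = 25,  t[36] = 41,  t[37] = 24,  t[38] = 23,  t[39] = 5,  t[40] = 28,  t[41] = 33,  t[42] = 19,  t[43] = 10,  t[44] = 29,  t[45] = 39,  t[46] = 26,  t[47] = 23,  t[48] = 7,  t[49] = 30.
Since (t[48], t[49]) = (t[0], t[1]) = (7, 30) (two consecutive terms determine the rest), the sequence is periodic with period 48.
(14558 - 0) mod 48 = 14, so t[14558] = t[14] = 5.

5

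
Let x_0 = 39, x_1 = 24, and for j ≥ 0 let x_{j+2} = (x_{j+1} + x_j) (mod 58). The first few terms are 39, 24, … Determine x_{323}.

53

We have x_0 = 39,  x_1 = 24,  x_2 = 5,  x_3 = 29,  x_4 = 34,  x_5 = 5,  x_6 = 39,  x_7 = 44,  x_8 = 25,  x_9 = 11,  x_{10} = 36,  x_{11} = 47,  x_{12} = 25,  x_{13} = 14,  x_{14} = 39,  x_{15} = 53,  x_{16} = 34,  x_{17} = 29,  x_{18} = 5,  x_{19} = 34,  x_{20} = 39,  x_{21} = 15,  x_{22} = 54,  x_{23} = 11,  x_{24} = 7,  x_{25} = 18,  x_{26} = 25,  x_{27} = 43,  x_{28} = 10,  x_{29} = 53,  x_{30} = 5,  x_{31} = 0,  x_{32} = 5,  x_{33} = 5,  x_{34} = 10,  x_{35} = 15,  x_{36} = 25,  x_{37} = 40,  x_{38} = 7,  x_{39} = 47,  x_{40} = 54,  x_{41} = 43,  x_{42} = 39,  x_{43} = 24.
Since (x_{42}, x_{43}) = (x_0, x_1) = (39, 24) (two consecutive terms determine the rest), the sequence is periodic with period 42.
(323 - 0) mod 42 = 29, so x_{323} = x_{29} = 53.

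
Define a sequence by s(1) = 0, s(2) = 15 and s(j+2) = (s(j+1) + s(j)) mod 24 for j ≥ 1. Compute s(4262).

Listing terms: s(1) = 0,  s(2) = 15,  s(3) = 15,  s(4) = 6,  s(5) = 21,  s(6) = 3,  s(7) = 0,  s(8) = 3,  s(9) = 3,  s(10) = 6,  s(11) = 9,  s(12) = 15,  s(13) = 0,  s(14) = 15.
Since (s(13), s(14)) = (s(1), s(2)) = (0, 15) (two consecutive terms determine the rest), the sequence is periodic with period 12.
(4262 - 1) mod 12 = 1, so s(4262) = s(2) = 15.

15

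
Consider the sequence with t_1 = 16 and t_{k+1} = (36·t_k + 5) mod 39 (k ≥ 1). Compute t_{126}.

We have t_1 = 16; t_2 = 35; t_3 = 17; t_4 = 32; t_5 = 26; t_6 = 5; t_7 = 29; t_8 = 35.
Since t_8 = t_2 = 35, the sequence is eventually periodic: after a pre-period of length 1 it cycles with period 6.
For k ≥ 2, t_k depends only on (k - 2) mod 6. (126 - 2) mod 6 = 4, so t_{126} = t_6 = 5.

5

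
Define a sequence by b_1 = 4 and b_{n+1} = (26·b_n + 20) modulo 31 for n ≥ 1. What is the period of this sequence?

b_1 = 4; b_2 = 0; b_3 = 20; b_4 = 13; b_5 = 17; b_6 = 28; b_7 = 4.
The sequence repeats with period 6.

6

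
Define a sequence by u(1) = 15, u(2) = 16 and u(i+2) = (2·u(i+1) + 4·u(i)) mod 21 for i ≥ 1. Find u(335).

Computing terms: u(1) = 15; u(2) = 16; u(3) = 8; u(4) = 17; u(5) = 3; u(6) = 11; u(7) = 13; u(8) = 7; u(9) = 3; u(10) = 13; u(11) = 17; u(12) = 2; u(13) = 9; u(14) = 5; u(15) = 4; u(16) = 7; u(17) = 9; u(18) = 4; u(19) = 2; u(20) = 20; u(21) = 6; u(22) = 8; u(23) = 19; u(24) = 7; u(25) = 6; u(26) = 19; u(27) = 20; u(28) = 11; u(29) = 18; u(30) = 17; u(31) = 1; u(32) = 7; u(33) = 18; u(34) = 1; u(35) = 11; u(36) = 5; u(37) = 12; u(38) = 2; u(39) = 10; u(40) = 7; u(41) = 12; u(42) = 10; u(43) = 5; u(44) = 8; u(45) = 15; u(46) = 20; u(47) = 16; u(48) = 7; u(49) = 15; u(50) = 16.
Since (u(49), u(50)) = (u(1), u(2)) = (15, 16) (two consecutive terms determine the rest), the sequence is periodic with period 48.
(335 - 1) mod 48 = 46, so u(335) = u(47) = 16.

16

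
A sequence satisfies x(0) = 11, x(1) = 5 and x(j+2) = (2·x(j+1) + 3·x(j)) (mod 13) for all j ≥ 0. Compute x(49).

Computing terms: x(0) = 11,  x(1) = 5,  x(2) = 4,  x(3) = 10,  x(4) = 6,  x(5) = 3,  x(6) = 11,  x(7) = 5.
Since (x(6), x(7)) = (x(0), x(1)) = (11, 5) (two consecutive terms determine the rest), the sequence is periodic with period 6.
So x(49) = x(0 + ((49-0) mod 6)) = x(1) = 5.

5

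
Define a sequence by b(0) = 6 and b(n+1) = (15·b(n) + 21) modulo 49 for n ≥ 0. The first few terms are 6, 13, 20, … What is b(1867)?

Computing terms: b(0) = 6, b(1) = 13, b(2) = 20, b(3) = 27, b(4) = 34, b(5) = 41, b(6) = 48, b(7) = 6.
The sequence repeats with period 7.
So b(1867) = b(0 + ((1867-0) mod 7)) = b(5) = 41.

41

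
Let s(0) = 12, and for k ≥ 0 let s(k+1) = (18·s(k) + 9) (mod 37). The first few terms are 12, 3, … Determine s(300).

Computing terms: s(0) = 12,  s(1) = 3,  s(2) = 26,  s(3) = 33,  s(4) = 11,  s(5) = 22,  s(6) = 35,  s(7) = 10,  s(8) = 4,  s(9) = 7,  s(10) = 24,  s(11) = 34,  s(12) = 29,  s(13) = 13,  s(14) = 21,  s(15) = 17,  s(16) = 19,  s(17) = 18,  s(18) = 0,  s(19) = 9,  s(20) = 23,  s(21) = 16,  s(22) = 1,  s(23) = 27,  s(24) = 14,  s(25) = 2,  s(26) = 8,  s(27) = 5,  s(28) = 25,  s(29) = 15,  s(30) = 20,  s(31) = 36,  s(32) = 28,  s(33) = 32,  s(34) = 30,  s(35) = 31,  s(36) = 12.
The sequence repeats with period 36.
So s(300) = s(0 + ((300-0) mod 36)) = s(12) = 29.

29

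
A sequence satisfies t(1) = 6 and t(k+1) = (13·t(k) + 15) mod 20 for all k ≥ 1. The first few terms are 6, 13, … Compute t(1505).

6

t(1) = 6; t(2) = 13; t(3) = 4; t(4) = 7; t(5) = 6.
Since t(5) = t(1) = 6, the sequence is periodic with period 4.
So t(1505) = t(1 + ((1505-1) mod 4)) = t(1) = 6.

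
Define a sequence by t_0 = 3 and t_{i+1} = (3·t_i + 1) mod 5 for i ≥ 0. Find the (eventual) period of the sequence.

Listing terms: t_0 = 3; t_1 = 0; t_2 = 1; t_3 = 4; t_4 = 3.
Since t_4 = t_0 = 3, the sequence is periodic with period 4.

4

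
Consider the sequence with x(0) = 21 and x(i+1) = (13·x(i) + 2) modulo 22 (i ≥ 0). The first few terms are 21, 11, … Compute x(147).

5

Computing terms: x(0) = 21, x(1) = 11, x(2) = 13, x(3) = 17, x(4) = 3, x(5) = 19, x(6) = 7, x(7) = 5, x(8) = 1, x(9) = 15, x(10) = 21.
Since x(10) = x(0) = 21, the sequence is periodic with period 10.
(147 - 0) mod 10 = 7, so x(147) = x(7) = 5.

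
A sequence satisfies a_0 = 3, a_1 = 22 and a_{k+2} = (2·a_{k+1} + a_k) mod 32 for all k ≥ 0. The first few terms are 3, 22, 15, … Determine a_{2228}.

7

Computing terms: a_0 = 3,  a_1 = 22,  a_2 = 15,  a_3 = 20,  a_4 = 23,  a_5 = 2,  a_6 = 27,  a_7 = 24,  a_8 = 11,  a_9 = 14,  a_{10} = 7,  a_{11} = 28,  a_{12} = 31,  a_{13} = 26,  a_{14} = 19,  a_{15} = 0,  a_{16} = 19,  a_{17} = 6,  a_{18} = 31,  a_{19} = 4,  a_{20} = 7,  a_{21} = 18,  a_{22} = 11,  a_{23} = 8,  a_{24} = 27,  a_{25} = 30,  a_{26} = 23,  a_{27} = 12,  a_{28} = 15,  a_{29} = 10,  a_{30} = 3,  a_{31} = 16,  a_{32} = 3,  a_{33} = 22.
Since (a_{32}, a_{33}) = (a_0, a_1) = (3, 22) (two consecutive terms determine the rest), the sequence is periodic with period 32.
So a_{2228} = a_{0 + ((2228-0) mod 32)} = a_{20} = 7.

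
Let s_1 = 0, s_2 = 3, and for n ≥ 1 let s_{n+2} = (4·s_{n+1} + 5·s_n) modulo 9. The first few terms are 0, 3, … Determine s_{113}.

Listing terms: s_1 = 0; s_2 = 3; s_3 = 3; s_4 = 0; s_5 = 6; s_6 = 6; s_7 = 0; s_8 = 3.
Since (s_7, s_8) = (s_1, s_2) = (0, 3) (two consecutive terms determine the rest), the sequence is periodic with period 6.
(113 - 1) mod 6 = 4, so s_{113} = s_5 = 6.

6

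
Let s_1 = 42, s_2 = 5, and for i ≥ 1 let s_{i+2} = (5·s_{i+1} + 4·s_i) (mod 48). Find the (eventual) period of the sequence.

Computing terms: s_1 = 42, s_2 = 5, s_3 = 1, s_4 = 25, s_5 = 33, s_6 = 25, s_7 = 17, s_8 = 41, s_9 = 33, s_{10} = 41, s_{11} = 1, s_{12} = 25.
Since (s_{11}, s_{12}) = (s_3, s_4) = (1, 25) (two consecutive terms determine the rest), the sequence is eventually periodic: after a pre-period of length 2 it cycles with period 8.

8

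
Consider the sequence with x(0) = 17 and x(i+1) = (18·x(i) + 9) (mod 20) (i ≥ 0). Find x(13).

x(0) = 17; x(1) = 15; x(2) = 19; x(3) = 11; x(4) = 7; x(5) = 15.
Since x(5) = x(1) = 15, the sequence is eventually periodic: after a pre-period of length 1 it cycles with period 4.
For i ≥ 1, x(i) depends only on (i - 1) mod 4. (13 - 1) mod 4 = 0, so x(13) = x(1) = 15.

15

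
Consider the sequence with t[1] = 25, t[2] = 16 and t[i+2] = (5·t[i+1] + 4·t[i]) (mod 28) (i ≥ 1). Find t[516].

20

We have t[1] = 25; t[2] = 16; t[3] = 12; t[4] = 12; t[5] = 24; t[6] = 0; t[7] = 12; t[8] = 4; t[9] = 12; t[10] = 20; t[11] = 8; t[12] = 8; t[13] = 16; t[14] = 0; t[15] = 8; t[16] = 12; t[17] = 8; t[18] = 4; t[19] = 24; t[20] = 24; t[21] = 20; t[22] = 0; t[23] = 24; t[24] = 8; t[25] = 24; t[26] = 12; t[27] = 16; t[28] = 16; t[29] = 4; t[30] = 0; t[31] = 16; t[32] = 24; t[33] = 16; t[34] = 8; t[35] = 20; t[36] = 20; t[37] = 12; t[38] = 0; t[39] = 20; t[40] = 16; t[41] = 20; t[42] = 24; t[43] = 4; t[44] = 4; t[45] = 8; t[46] = 0; t[47] = 4; t[48] = 20; t[49] = 4; t[50] = 16; t[51] = 12.
Since (t[50], t[51]) = (t[2], t[3]) = (16, 12) (two consecutive terms determine the rest), the sequence is eventually periodic: after a pre-period of length 1 it cycles with period 48.
For i ≥ 2, t[i] depends only on (i - 2) mod 48. (516 - 2) mod 48 = 34, so t[516] = t[36] = 20.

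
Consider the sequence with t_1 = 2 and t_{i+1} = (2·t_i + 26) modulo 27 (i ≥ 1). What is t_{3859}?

Computing terms: t_1 = 2, t_2 = 3, t_3 = 5, t_4 = 9, t_5 = 17, t_6 = 6, t_7 = 11, t_8 = 21, t_9 = 14, t_{10} = 0, t_{11} = 26, t_{12} = 24, t_{13} = 20, t_{14} = 12, t_{15} = 23, t_{16} = 18, t_{17} = 8, t_{18} = 15, t_{19} = 2.
The sequence repeats with period 18.
(3859 - 1) mod 18 = 6, so t_{3859} = t_7 = 11.

11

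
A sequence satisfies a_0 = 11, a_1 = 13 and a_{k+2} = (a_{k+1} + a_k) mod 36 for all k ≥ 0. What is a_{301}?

We have a_0 = 11, a_1 = 13, a_2 = 24, a_3 = 1, a_4 = 25, a_5 = 26, a_6 = 15, a_7 = 5, a_8 = 20, a_9 = 25, a_{10} = 9, a_{11} = 34, a_{12} = 7, a_{13} = 5, a_{14} = 12, a_{15} = 17, a_{16} = 29, a_{17} = 10, a_{18} = 3, a_{19} = 13, a_{20} = 16, a_{21} = 29, a_{22} = 9, a_{23} = 2, a_{24} = 11, a_{25} = 13.
The sequence repeats with period 24.
(301 - 0) mod 24 = 13, so a_{301} = a_{13} = 5.

5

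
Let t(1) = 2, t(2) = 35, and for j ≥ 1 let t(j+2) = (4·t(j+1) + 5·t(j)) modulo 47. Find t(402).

t(1) = 2,  t(2) = 35,  t(3) = 9,  t(4) = 23,  t(5) = 43,  t(6) = 5,  t(7) = 0,  t(8) = 25,  t(9) = 6,  t(10) = 8,  t(11) = 15,  t(12) = 6,  t(13) = 5,  t(14) = 3,  t(15) = 37,  t(16) = 22,  t(17) = 38,  t(18) = 27,  t(19) = 16,  t(20) = 11,  t(21) = 30,  t(22) = 34,  t(23) = 4,  t(24) = 45,  t(25) = 12,  t(26) = 38,  t(27) = 24,  t(28) = 4,  t(29) = 42,  t(30) = 0,  t(31) = 22,  t(32) = 41,  t(33) = 39,  t(34) = 32,  t(35) = 41,  t(36) = 42,  t(37) = 44,  t(38) = 10,  t(39) = 25,  t(40) = 9,  t(41) = 20,  t(42) = 31,  t(43) = 36,  t(44) = 17,  t(45) = 13,  t(46) = 43,  t(47) = 2,  t(48) = 35.
Since (t(47), t(48)) = (t(1), t(2)) = (2, 35) (two consecutive terms determine the rest), the sequence is periodic with period 46.
(402 - 1) mod 46 = 33, so t(402) = t(34) = 32.

32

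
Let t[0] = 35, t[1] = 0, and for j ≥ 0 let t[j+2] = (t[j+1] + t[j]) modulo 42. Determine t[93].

We have t[0] = 35, t[1] = 0, t[2] = 35, t[3] = 35, t[4] = 28, t[5] = 21, t[6] = 7, t[7] = 28, t[8] = 35, t[9] = 21, t[10] = 14, t[11] = 35, t[12] = 7, t[13] = 0, t[14] = 7, t[15] = 7, t[16] = 14, t[17] = 21, t[18] = 35, t[19] = 14, t[20] = 7, t[21] = 21, t[22] = 28, t[23] = 7, t[24] = 35, t[25] = 0.
The sequence repeats with period 24.
So t[93] = t[0 + ((93-0) mod 24)] = t[21] = 21.

21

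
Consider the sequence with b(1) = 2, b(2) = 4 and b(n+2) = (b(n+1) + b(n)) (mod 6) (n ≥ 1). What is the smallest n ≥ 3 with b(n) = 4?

We have b(1) = 2,  b(2) = 4,  b(3) = 0,  b(4) = 4,  b(5) = 4,  b(6) = 2,  b(7) = 0,  b(8) = 2,  b(9) = 2,  b(10) = 4.
The sequence repeats with period 8.
The value 4 first appears (with n ≥ 3) at b(4).

4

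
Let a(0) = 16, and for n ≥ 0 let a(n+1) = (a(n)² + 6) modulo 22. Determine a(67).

10

We have a(0) = 16,  a(1) = 20,  a(2) = 10,  a(3) = 18,  a(4) = 0,  a(5) = 6,  a(6) = 20.
Since a(6) = a(1) = 20, the sequence is eventually periodic: after a pre-period of length 1 it cycles with period 5.
For n ≥ 1, a(n) depends only on (n - 1) mod 5. (67 - 1) mod 5 = 1, so a(67) = a(2) = 10.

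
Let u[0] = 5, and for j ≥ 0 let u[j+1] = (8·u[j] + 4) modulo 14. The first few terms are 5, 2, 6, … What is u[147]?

12

Listing terms: u[0] = 5,  u[1] = 2,  u[2] = 6,  u[3] = 10,  u[4] = 0,  u[5] = 4,  u[6] = 8,  u[7] = 12,  u[8] = 2.
Since u[8] = u[1] = 2, the sequence is eventually periodic: after a pre-period of length 1 it cycles with period 7.
For j ≥ 1, u[j] depends only on (j - 1) mod 7. (147 - 1) mod 7 = 6, so u[147] = u[7] = 12.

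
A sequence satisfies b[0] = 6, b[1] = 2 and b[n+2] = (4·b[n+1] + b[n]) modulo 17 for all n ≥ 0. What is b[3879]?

7

b[0] = 6, b[1] = 2, b[2] = 14, b[3] = 7, b[4] = 8, b[5] = 5, b[6] = 11, b[7] = 15, b[8] = 3, b[9] = 10, b[10] = 9, b[11] = 12, b[12] = 6, b[13] = 2.
Since (b[12], b[13]) = (b[0], b[1]) = (6, 2) (two consecutive terms determine the rest), the sequence is periodic with period 12.
(3879 - 0) mod 12 = 3, so b[3879] = b[3] = 7.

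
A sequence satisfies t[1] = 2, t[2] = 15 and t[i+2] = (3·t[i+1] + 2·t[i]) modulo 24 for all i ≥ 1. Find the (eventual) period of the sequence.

4

Listing terms: t[1] = 2,  t[2] = 15,  t[3] = 1,  t[4] = 9,  t[5] = 5,  t[6] = 9,  t[7] = 13,  t[8] = 9,  t[9] = 5.
Since (t[8], t[9]) = (t[4], t[5]) = (9, 5) (two consecutive terms determine the rest), the sequence is eventually periodic: after a pre-period of length 3 it cycles with period 4.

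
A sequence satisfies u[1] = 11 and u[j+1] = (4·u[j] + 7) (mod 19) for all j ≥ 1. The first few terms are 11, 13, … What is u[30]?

We have u[1] = 11; u[2] = 13; u[3] = 2; u[4] = 15; u[5] = 10; u[6] = 9; u[7] = 5; u[8] = 8; u[9] = 1; u[10] = 11.
The sequence repeats with period 9.
(30 - 1) mod 9 = 2, so u[30] = u[3] = 2.

2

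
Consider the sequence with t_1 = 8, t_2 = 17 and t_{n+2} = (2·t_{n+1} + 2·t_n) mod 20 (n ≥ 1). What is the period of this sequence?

24

Listing terms: t_1 = 8, t_2 = 17, t_3 = 10, t_4 = 14, t_5 = 8, t_6 = 4, t_7 = 4, t_8 = 16, t_9 = 0, t_{10} = 12, t_{11} = 4, t_{12} = 12, t_{13} = 12, t_{14} = 8, t_{15} = 0, t_{16} = 16, t_{17} = 12, t_{18} = 16, t_{19} = 16, t_{20} = 4, t_{21} = 0, t_{22} = 8, t_{23} = 16, t_{24} = 8, t_{25} = 8, t_{26} = 12, t_{27} = 0, t_{28} = 4, t_{29} = 8, t_{30} = 4.
Since (t_{29}, t_{30}) = (t_5, t_6) = (8, 4) (two consecutive terms determine the rest), the sequence is eventually periodic: after a pre-period of length 4 it cycles with period 24.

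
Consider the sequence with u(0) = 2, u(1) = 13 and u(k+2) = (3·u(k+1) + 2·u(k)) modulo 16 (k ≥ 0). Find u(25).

11

u(0) = 2, u(1) = 13, u(2) = 11, u(3) = 11, u(4) = 7, u(5) = 11, u(6) = 15, u(7) = 3, u(8) = 7, u(9) = 11.
Since (u(8), u(9)) = (u(4), u(5)) = (7, 11) (two consecutive terms determine the rest), the sequence is eventually periodic: after a pre-period of length 4 it cycles with period 4.
For k ≥ 4, u(k) depends only on (k - 4) mod 4. (25 - 4) mod 4 = 1, so u(25) = u(5) = 11.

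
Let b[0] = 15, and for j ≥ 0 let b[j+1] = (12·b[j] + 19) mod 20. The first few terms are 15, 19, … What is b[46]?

7

b[0] = 15,  b[1] = 19,  b[2] = 7,  b[3] = 3,  b[4] = 15.
The sequence repeats with period 4.
(46 - 0) mod 4 = 2, so b[46] = b[2] = 7.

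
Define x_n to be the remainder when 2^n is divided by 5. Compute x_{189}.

2

We have x_0 = 1; x_1 = 2; x_2 = 4; x_3 = 3; x_4 = 1.
The sequence repeats with period 4.
So x_{189} = x_{0 + ((189-0) mod 4)} = x_1 = 2.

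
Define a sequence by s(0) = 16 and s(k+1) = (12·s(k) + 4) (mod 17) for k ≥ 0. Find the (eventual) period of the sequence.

16

We have s(0) = 16; s(1) = 9; s(2) = 10; s(3) = 5; s(4) = 13; s(5) = 7; s(6) = 3; s(7) = 6; s(8) = 8; s(9) = 15; s(10) = 14; s(11) = 2; s(12) = 11; s(13) = 0; s(14) = 4; s(15) = 1; s(16) = 16.
The sequence repeats with period 16.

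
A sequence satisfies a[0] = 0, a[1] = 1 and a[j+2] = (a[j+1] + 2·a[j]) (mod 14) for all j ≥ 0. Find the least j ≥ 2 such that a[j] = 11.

a[0] = 0, a[1] = 1, a[2] = 1, a[3] = 3, a[4] = 5, a[5] = 11, a[6] = 7, a[7] = 1, a[8] = 1.
Since (a[7], a[8]) = (a[1], a[2]) = (1, 1) (two consecutive terms determine the rest), the sequence is eventually periodic: after a pre-period of length 1 it cycles with period 6.
The value 11 first appears (with j ≥ 2) at a[5].

5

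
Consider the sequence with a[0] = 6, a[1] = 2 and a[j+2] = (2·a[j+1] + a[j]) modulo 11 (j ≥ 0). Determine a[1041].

Computing terms: a[0] = 6; a[1] = 2; a[2] = 10; a[3] = 0; a[4] = 10; a[5] = 9; a[6] = 6; a[7] = 10; a[8] = 4; a[9] = 7; a[10] = 7; a[11] = 10; a[12] = 5; a[13] = 9; a[14] = 1; a[15] = 0; a[16] = 1; a[17] = 2; a[18] = 5; a[19] = 1; a[20] = 7; a[21] = 4; a[22] = 4; a[23] = 1; a[24] = 6; a[25] = 2.
Since (a[24], a[25]) = (a[0], a[1]) = (6, 2) (two consecutive terms determine the rest), the sequence is periodic with period 24.
(1041 - 0) mod 24 = 9, so a[1041] = a[9] = 7.

7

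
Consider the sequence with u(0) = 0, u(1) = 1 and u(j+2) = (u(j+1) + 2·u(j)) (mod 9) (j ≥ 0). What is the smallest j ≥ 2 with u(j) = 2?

5

u(0) = 0, u(1) = 1, u(2) = 1, u(3) = 3, u(4) = 5, u(5) = 2, u(6) = 3, u(7) = 7, u(8) = 4, u(9) = 0, u(10) = 8, u(11) = 8, u(12) = 6, u(13) = 4, u(14) = 7, u(15) = 6, u(16) = 2, u(17) = 5, u(18) = 0, u(19) = 1.
The sequence repeats with period 18.
The value 2 first appears (with j ≥ 2) at u(5).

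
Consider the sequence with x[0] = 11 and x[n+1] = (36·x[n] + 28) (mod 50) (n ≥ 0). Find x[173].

0

x[0] = 11,  x[1] = 24,  x[2] = 42,  x[3] = 40,  x[4] = 18,  x[5] = 26,  x[6] = 14,  x[7] = 32,  x[8] = 30,  x[9] = 8,  x[10] = 16,  x[11] = 4,  x[12] = 22,  x[13] = 20,  x[14] = 48,  x[15] = 6,  x[16] = 44,  x[17] = 12,  x[18] = 10,  x[19] = 38,  x[20] = 46,  x[21] = 34,  x[22] = 2,  x[23] = 0,  x[24] = 28,  x[25] = 36,  x[26] = 24.
Since x[26] = x[1] = 24, the sequence is eventually periodic: after a pre-period of length 1 it cycles with period 25.
For n ≥ 1, x[n] depends only on (n - 1) mod 25. (173 - 1) mod 25 = 22, so x[173] = x[23] = 0.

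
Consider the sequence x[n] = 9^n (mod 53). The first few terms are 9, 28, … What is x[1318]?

x[1] = 9; x[2] = 28; x[3] = 40; x[4] = 42; x[5] = 7; x[6] = 10; x[7] = 37; x[8] = 15; x[9] = 29; x[10] = 49; x[11] = 17; x[12] = 47; x[13] = 52; x[14] = 44; x[15] = 25; x[16] = 13; x[17] = 11; x[18] = 46; x[19] = 43; x[20] = 16; x[21] = 38; x[22] = 24; x[23] = 4; x[24] = 36; x[25] = 6; x[26] = 1; x[27] = 9.
Since x[27] = x[1] = 9, the sequence is periodic with period 26.
So x[1318] = x[1 + ((1318-1) mod 26)] = x[18] = 46.

46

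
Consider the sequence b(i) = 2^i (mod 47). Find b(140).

4

b(0) = 1, b(1) = 2, b(2) = 4, b(3) = 8, b(4) = 16, b(5) = 32, b(6) = 17, b(7) = 34, b(8) = 21, b(9) = 42, b(10) = 37, b(11) = 27, b(12) = 7, b(13) = 14, b(14) = 28, b(15) = 9, b(16) = 18, b(17) = 36, b(18) = 25, b(19) = 3, b(20) = 6, b(21) = 12, b(22) = 24, b(23) = 1.
Since b(23) = b(0) = 1, the sequence is periodic with period 23.
So b(140) = b(0 + ((140-0) mod 23)) = b(2) = 4.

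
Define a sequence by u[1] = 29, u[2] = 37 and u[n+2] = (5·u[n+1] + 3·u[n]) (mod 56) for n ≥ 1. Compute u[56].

u[1] = 29; u[2] = 37; u[3] = 48; u[4] = 15; u[5] = 51; u[6] = 20; u[7] = 29; u[8] = 37.
The sequence repeats with period 6.
(56 - 1) mod 6 = 1, so u[56] = u[2] = 37.

37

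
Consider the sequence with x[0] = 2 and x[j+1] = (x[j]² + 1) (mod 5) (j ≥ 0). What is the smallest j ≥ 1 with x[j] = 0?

x[0] = 2, x[1] = 0, x[2] = 1, x[3] = 2.
The sequence repeats with period 3.
The value 0 first appears (with j ≥ 1) at x[1].

1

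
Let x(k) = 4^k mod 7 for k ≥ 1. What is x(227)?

We have x(1) = 4,  x(2) = 2,  x(3) = 1,  x(4) = 4.
The sequence repeats with period 3.
(227 - 1) mod 3 = 1, so x(227) = x(2) = 2.

2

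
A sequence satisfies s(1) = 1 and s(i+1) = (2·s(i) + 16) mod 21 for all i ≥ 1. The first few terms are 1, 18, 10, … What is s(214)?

15

We have s(1) = 1,  s(2) = 18,  s(3) = 10,  s(4) = 15,  s(5) = 4,  s(6) = 3,  s(7) = 1.
The sequence repeats with period 6.
(214 - 1) mod 6 = 3, so s(214) = s(4) = 15.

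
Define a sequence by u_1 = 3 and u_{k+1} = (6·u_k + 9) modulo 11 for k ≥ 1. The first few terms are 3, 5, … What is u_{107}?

9

We have u_1 = 3,  u_2 = 5,  u_3 = 6,  u_4 = 1,  u_5 = 4,  u_6 = 0,  u_7 = 9,  u_8 = 8,  u_9 = 2,  u_{10} = 10,  u_{11} = 3.
Since u_{11} = u_1 = 3, the sequence is periodic with period 10.
(107 - 1) mod 10 = 6, so u_{107} = u_7 = 9.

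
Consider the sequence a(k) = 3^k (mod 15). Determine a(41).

3

Listing terms: a(0) = 1,  a(1) = 3,  a(2) = 9,  a(3) = 12,  a(4) = 6,  a(5) = 3.
Since a(5) = a(1) = 3, the sequence is eventually periodic: after a pre-period of length 1 it cycles with period 4.
For k ≥ 1, a(k) depends only on (k - 1) mod 4. (41 - 1) mod 4 = 0, so a(41) = a(1) = 3.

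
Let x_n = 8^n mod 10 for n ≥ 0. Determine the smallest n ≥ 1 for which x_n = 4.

2

Computing terms: x_0 = 1, x_1 = 8, x_2 = 4, x_3 = 2, x_4 = 6, x_5 = 8.
Since x_5 = x_1 = 8, the sequence is eventually periodic: after a pre-period of length 1 it cycles with period 4.
The value 4 first appears (with n ≥ 1) at x_2.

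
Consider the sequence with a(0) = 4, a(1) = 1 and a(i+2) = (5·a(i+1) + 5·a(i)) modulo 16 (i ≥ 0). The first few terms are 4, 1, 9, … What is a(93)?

10

Computing terms: a(0) = 4,  a(1) = 1,  a(2) = 9,  a(3) = 2,  a(4) = 7,  a(5) = 13,  a(6) = 4,  a(7) = 5,  a(8) = 13,  a(9) = 10,  a(10) = 3,  a(11) = 1,  a(12) = 4,  a(13) = 9,  a(14) = 1,  a(15) = 2,  a(16) = 15,  a(17) = 5,  a(18) = 4,  a(19) = 13,  a(20) = 5,  a(21) = 10,  a(22) = 11,  a(23) = 9,  a(24) = 4,  a(25) = 1.
The sequence repeats with period 24.
So a(93) = a(0 + ((93-0) mod 24)) = a(21) = 10.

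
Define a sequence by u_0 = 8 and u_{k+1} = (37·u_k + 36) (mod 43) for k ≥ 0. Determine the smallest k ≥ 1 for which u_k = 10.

Computing terms: u_0 = 8; u_1 = 31; u_2 = 22; u_3 = 33; u_4 = 10; u_5 = 19; u_6 = 8.
The sequence repeats with period 6.
The value 10 first appears (with k ≥ 1) at u_4.

4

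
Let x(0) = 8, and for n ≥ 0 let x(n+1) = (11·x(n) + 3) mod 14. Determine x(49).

Listing terms: x(0) = 8; x(1) = 7; x(2) = 10; x(3) = 1; x(4) = 0; x(5) = 3; x(6) = 8.
The sequence repeats with period 6.
So x(49) = x(0 + ((49-0) mod 6)) = x(1) = 7.

7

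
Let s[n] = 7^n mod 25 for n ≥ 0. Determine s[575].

18

Listing terms: s[0] = 1,  s[1] = 7,  s[2] = 24,  s[3] = 18,  s[4] = 1.
The sequence repeats with period 4.
So s[575] = s[0 + ((575-0) mod 4)] = s[3] = 18.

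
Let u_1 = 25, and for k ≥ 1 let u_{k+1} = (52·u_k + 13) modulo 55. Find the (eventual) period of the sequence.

Listing terms: u_1 = 25, u_2 = 48, u_3 = 34, u_4 = 21, u_5 = 5, u_6 = 53, u_7 = 19, u_8 = 11, u_9 = 35, u_{10} = 18, u_{11} = 14, u_{12} = 26, u_{13} = 45, u_{14} = 43, u_{15} = 49, u_{16} = 31, u_{17} = 30, u_{18} = 33, u_{19} = 24, u_{20} = 51, u_{21} = 25.
The sequence repeats with period 20.

20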